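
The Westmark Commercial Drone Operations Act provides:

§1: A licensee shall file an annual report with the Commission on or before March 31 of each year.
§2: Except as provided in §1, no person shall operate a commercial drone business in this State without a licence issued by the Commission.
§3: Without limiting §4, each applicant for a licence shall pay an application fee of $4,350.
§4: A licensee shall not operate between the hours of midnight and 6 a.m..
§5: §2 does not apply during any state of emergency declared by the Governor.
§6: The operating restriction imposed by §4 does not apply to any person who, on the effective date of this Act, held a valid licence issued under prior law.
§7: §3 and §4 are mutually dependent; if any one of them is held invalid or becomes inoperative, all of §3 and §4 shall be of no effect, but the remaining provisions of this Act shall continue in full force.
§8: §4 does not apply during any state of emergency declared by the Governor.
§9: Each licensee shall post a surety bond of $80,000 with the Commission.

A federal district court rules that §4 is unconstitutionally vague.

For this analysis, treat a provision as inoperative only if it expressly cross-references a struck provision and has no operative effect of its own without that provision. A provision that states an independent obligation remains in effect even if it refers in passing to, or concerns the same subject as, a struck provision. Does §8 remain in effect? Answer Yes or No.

§4 is struck. §6 has no operative effect of its own apart from §4 and is therefore inoperative. §8 merely fixes the emergency suspension of §4; with §4 gone it has nothing to operate on and falls away. §7 declares §3 and §4 mutually dependent; since one of them has fallen, all of them are of no effect. That brings down §3 as well. The remainder continues in force under §7. The provisions still in force are §1, §2, §5, §7, and §9. §8 is among the inoperative provisions, so the answer is no.

No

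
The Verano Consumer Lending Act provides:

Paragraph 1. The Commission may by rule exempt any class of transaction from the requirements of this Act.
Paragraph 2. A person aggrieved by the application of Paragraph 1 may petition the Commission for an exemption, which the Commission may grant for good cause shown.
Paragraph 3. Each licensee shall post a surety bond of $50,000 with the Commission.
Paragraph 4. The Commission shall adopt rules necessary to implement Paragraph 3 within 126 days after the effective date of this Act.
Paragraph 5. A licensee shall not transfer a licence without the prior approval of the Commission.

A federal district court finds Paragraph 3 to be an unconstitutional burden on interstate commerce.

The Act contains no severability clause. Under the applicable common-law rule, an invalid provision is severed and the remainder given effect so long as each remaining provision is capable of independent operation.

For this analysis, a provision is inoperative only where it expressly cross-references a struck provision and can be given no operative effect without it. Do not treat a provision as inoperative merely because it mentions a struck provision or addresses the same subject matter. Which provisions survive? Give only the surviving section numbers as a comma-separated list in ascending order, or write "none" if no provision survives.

Paragraph 3 is struck. Paragraph 4 operates only by reference to Paragraph 3, so it falls with Paragraph 3. With no severability clause, the stated default rule severs what cannot stand and enforces each remaining provision that can operate on its own. Paragraph 1, Paragraph 2, and Paragraph 5 remain in effect.

1, 2, 5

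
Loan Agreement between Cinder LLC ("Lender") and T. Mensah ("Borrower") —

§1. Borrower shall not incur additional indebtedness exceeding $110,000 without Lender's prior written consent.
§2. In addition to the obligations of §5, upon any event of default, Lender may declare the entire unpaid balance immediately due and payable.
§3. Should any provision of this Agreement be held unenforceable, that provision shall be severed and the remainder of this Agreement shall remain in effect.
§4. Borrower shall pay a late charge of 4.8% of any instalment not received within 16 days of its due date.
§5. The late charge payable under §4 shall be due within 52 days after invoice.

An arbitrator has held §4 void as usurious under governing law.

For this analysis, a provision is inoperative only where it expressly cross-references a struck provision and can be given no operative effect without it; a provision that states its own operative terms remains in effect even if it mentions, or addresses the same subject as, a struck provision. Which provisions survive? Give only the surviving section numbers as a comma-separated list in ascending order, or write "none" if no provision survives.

1, 2, 3

§4 is struck. §5 operates only by reference to §4, so it falls with §4. §2 mentions §5 but its own obligation stands independently of §5, so §2 is not affected. Under the severability clause in §3, the remaining provisions continue in force. The provisions still in force are §1, §2, and §3.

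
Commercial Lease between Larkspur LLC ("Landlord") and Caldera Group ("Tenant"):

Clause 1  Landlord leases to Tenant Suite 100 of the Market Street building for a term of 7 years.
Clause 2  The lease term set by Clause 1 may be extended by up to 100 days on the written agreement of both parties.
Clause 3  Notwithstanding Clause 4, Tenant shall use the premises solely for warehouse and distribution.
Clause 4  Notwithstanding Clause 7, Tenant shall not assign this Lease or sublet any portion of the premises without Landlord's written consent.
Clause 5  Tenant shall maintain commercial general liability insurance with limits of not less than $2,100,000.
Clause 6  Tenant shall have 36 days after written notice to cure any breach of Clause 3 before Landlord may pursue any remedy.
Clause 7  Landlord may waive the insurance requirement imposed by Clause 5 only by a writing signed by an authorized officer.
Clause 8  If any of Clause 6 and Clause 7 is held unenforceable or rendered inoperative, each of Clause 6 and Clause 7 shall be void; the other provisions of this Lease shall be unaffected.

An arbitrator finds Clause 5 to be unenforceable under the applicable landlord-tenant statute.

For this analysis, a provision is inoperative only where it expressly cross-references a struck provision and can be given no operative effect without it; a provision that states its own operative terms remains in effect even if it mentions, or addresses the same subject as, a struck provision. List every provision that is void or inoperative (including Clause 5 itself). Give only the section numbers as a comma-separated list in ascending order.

Clause 5 is struck. Clause 7 operates only by reference to Clause 5, so it falls with Clause 5. Clause 4 mentions Clause 7 but its own obligation stands independently of Clause 7, so Clause 4 is not affected. Clause 8 declares Clause 6 and Clause 7 mutually dependent; since one of them has fallen, all of them are of no effect. That brings down Clause 6 as well. The remainder continues in force under Clause 8. The provisions still in force are Clause 1, Clause 2, Clause 3, Clause 4, and Clause 8.

5, 6, 7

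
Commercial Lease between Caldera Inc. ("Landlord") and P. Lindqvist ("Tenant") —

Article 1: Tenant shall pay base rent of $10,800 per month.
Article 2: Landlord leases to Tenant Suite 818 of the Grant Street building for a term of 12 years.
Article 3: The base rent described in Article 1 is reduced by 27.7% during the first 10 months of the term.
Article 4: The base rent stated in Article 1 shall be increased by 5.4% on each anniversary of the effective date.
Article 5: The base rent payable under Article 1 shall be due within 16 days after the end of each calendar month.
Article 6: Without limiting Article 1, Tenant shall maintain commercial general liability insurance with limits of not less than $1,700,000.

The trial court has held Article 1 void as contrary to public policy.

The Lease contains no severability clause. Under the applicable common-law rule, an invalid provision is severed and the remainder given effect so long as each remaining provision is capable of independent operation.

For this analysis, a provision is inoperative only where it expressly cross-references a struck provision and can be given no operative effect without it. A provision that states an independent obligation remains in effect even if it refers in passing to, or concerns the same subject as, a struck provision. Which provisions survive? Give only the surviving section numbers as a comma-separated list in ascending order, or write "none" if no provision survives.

Article 1 is struck. Article 3 does nothing except set the introductory reduction to the base rent by reference to Article 1; with Article 1 gone it has no independent effect and is inoperative. Article 4 has no operative effect of its own apart from Article 1 and is therefore inoperative. Article 5 does nothing except set the payment deadline for the base rent by reference to Article 1; with Article 1 gone it has no independent effect and is inoperative. Although Article 6 refers to Article 1, its operative terms do not depend on Article 1, so it remains in effect. With no severability clause, the stated default rule severs what cannot stand and enforces each remaining provision that can operate on its own. The provisions still in force are Article 2 and Article 6.

2, 6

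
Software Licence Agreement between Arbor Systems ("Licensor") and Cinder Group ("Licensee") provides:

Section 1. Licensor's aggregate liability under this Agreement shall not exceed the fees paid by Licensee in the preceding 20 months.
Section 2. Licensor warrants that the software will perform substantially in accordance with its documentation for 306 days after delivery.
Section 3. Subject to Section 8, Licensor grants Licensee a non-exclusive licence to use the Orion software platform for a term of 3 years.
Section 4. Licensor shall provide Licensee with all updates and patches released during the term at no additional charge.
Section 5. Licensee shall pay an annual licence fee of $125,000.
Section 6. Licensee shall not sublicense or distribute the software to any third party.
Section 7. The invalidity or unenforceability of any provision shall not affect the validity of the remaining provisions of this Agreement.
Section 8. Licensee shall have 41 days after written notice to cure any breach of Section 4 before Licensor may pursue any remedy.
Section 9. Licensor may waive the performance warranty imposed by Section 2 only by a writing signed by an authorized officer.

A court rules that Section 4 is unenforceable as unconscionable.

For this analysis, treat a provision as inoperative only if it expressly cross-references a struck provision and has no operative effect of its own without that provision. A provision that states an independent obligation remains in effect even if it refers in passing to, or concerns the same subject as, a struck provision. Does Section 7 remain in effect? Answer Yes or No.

Section 4 is struck. Section 8 has no operative effect of its own apart from Section 4 and is therefore inoperative. Section 3 mentions Section 8 but its own obligation stands independently of Section 8, so Section 3 is not affected. Section 7 is a severability clause and preserves every provision that can still be given independent effect. That leaves Section 1, Section 2, Section 3, Section 5, Section 6, Section 7, and Section 9 in effect. Section 7 is among the surviving provisions, so the answer is yes.

Yes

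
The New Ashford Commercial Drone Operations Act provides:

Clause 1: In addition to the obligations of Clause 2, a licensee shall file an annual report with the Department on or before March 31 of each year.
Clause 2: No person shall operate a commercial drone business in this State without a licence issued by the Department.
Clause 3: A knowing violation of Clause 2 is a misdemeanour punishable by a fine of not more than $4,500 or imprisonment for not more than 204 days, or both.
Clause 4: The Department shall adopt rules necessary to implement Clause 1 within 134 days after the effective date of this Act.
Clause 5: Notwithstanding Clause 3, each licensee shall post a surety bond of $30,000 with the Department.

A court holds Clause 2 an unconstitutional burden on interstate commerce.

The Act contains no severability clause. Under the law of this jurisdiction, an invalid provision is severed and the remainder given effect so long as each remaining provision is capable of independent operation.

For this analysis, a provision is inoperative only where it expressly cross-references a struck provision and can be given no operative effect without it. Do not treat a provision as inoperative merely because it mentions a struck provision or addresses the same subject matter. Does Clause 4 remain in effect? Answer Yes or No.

Yes

Clause 2 is struck. Clause 3 merely fixes the criminal penalty for violating Clause 2; with Clause 2 gone it has nothing to operate on and falls away. Clause 1 mentions Clause 2 but its own obligation stands independently of Clause 2, so Clause 1 is not affected. Although Clause 5 refers to Clause 3, its operative terms do not depend on Clause 3, so it remains in effect. With no severability clause, the stated default rule severs what cannot stand and enforces each remaining provision that can operate on its own. That leaves Clause 1, Clause 4, and Clause 5 in effect. Clause 4 is among the surviving provisions, so the answer is yes.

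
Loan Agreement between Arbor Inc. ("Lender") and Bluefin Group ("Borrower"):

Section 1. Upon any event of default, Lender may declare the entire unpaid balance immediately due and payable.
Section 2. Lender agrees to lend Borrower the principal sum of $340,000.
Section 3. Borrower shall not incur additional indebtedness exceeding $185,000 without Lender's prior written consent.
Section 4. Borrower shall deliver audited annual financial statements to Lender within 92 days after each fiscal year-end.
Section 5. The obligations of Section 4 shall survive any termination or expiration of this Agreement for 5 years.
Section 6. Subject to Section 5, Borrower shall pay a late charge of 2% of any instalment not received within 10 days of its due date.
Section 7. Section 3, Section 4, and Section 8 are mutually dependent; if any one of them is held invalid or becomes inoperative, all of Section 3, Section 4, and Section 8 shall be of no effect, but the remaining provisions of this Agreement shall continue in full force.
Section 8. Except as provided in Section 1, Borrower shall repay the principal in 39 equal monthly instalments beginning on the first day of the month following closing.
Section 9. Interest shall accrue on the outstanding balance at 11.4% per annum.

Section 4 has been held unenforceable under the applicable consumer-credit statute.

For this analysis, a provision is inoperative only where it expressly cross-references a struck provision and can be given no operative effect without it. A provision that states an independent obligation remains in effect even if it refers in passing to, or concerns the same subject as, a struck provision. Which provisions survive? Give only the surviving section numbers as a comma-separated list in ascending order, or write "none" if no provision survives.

Section 4 is struck. Section 5 has no operative effect of its own apart from Section 4 and is therefore inoperative. Although Section 6 refers to Section 5, its operative terms do not depend on Section 5, so it remains in effect. Section 7 declares Section 3, Section 4, and Section 8 mutually dependent; since one of them has fallen, all of them are of no effect. That brings down Section 3 and Section 8 as well. The remainder continues in force under Section 7. That leaves Section 1, Section 2, Section 6, Section 7, and Section 9 in effect.

1, 2, 6, 7, 9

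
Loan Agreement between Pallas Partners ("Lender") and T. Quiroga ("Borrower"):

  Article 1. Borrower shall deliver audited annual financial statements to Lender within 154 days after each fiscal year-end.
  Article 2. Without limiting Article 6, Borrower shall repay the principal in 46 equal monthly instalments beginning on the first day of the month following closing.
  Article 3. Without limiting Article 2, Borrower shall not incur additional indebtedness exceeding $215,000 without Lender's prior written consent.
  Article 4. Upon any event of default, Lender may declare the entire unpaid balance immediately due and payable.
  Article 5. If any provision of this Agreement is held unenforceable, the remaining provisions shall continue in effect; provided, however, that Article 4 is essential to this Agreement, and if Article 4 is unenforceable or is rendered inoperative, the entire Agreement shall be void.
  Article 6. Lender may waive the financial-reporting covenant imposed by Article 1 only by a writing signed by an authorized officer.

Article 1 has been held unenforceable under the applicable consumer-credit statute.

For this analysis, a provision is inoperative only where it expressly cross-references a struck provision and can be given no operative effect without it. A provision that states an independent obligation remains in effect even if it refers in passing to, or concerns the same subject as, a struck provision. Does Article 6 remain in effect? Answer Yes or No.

Article 1 is struck. Article 6 has no operative effect of its own apart from Article 1 and is therefore inoperative. Although Article 2 refers to Article 6, its operative terms do not depend on Article 6, so it remains in effect. Article 5 makes Article 4 an essential term, but Article 4 is unaffected, so the severability proviso in Article 5 preserves the remaining provisions. The provisions still in force are Article 2, Article 3, Article 4, and Article 5. Article 6 is among the inoperative provisions, so the answer is no.

No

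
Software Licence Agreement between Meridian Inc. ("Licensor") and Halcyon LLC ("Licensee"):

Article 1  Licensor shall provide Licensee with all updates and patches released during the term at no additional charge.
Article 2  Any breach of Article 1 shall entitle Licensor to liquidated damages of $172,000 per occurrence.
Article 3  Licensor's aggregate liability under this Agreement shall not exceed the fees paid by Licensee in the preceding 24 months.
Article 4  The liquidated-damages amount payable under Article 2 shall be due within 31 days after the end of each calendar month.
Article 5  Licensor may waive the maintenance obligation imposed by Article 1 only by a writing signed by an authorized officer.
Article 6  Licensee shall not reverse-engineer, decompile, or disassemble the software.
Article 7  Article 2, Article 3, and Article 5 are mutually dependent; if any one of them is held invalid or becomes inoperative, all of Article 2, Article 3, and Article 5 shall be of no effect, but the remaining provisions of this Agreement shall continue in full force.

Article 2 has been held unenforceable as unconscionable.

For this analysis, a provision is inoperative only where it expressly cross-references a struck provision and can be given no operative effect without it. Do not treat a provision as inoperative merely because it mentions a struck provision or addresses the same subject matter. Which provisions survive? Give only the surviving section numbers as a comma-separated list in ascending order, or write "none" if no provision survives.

Article 2 is struck. The whole of Article 4 is the payment deadline for the liquidated-damages amount, defined by reference to Article 2, so Article 4 cannot stand once Article 2 is removed. Article 7 declares Article 2, Article 3, and Article 5 mutually dependent; since one of them has fallen, all of them are of no effect. That brings down Article 3 and Article 5 as well. The remainder continues in force under Article 7. That leaves Article 1, Article 6, and Article 7 in effect.

1, 6, 7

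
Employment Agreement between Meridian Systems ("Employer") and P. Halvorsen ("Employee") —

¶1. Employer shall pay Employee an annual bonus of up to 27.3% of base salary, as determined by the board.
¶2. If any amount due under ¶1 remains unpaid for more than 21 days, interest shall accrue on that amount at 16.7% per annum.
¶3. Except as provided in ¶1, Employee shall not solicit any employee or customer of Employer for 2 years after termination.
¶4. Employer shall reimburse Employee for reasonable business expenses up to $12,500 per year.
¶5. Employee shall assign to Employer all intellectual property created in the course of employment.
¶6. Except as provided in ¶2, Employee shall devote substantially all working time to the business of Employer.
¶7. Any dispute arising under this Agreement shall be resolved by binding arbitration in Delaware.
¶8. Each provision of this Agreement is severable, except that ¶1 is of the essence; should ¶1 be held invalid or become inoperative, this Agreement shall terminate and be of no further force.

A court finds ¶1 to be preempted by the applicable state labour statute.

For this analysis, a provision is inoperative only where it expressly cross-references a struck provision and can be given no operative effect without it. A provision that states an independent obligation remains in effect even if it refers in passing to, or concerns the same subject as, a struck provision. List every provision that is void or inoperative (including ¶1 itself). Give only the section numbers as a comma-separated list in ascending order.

¶1 is struck. ¶2 does nothing except set the default interest on the annual bonus by reference to ¶1; with ¶1 gone it has no independent effect and is inoperative. ¶8 makes ¶1 an essential term, and ¶1 is the provision held invalid; under ¶8, the entire Agreement is therefore void. No provision of the Agreement survives.

1, 2, 3, 4, 5, 6, 7, 8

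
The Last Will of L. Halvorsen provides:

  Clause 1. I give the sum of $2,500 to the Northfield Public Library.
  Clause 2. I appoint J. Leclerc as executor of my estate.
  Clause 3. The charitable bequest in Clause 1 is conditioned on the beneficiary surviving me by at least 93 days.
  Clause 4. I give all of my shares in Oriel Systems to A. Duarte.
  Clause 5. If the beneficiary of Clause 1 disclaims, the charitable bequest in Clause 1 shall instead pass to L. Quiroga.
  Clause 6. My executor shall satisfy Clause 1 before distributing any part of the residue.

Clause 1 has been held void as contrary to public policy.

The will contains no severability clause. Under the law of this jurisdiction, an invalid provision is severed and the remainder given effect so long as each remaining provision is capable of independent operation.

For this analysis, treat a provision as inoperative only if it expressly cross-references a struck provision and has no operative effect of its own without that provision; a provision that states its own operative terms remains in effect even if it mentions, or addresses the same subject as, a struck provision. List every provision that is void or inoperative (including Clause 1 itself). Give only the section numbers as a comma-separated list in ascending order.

1, 3, 5, 6

Clause 1 is struck. Clause 3 merely fixes the survivorship condition on Clause 1; with Clause 1 gone it has nothing to operate on and falls away. The only function of Clause 5 is the alternative disposition for Clause 1, so it cannot stand once Clause 1 is removed. Clause 6 operates only by reference to Clause 1, so it falls with Clause 1. Under the stated default rule, only provisions that cannot operate independently fall away; the rest are enforced. That leaves Clause 2 and Clause 4 in effect.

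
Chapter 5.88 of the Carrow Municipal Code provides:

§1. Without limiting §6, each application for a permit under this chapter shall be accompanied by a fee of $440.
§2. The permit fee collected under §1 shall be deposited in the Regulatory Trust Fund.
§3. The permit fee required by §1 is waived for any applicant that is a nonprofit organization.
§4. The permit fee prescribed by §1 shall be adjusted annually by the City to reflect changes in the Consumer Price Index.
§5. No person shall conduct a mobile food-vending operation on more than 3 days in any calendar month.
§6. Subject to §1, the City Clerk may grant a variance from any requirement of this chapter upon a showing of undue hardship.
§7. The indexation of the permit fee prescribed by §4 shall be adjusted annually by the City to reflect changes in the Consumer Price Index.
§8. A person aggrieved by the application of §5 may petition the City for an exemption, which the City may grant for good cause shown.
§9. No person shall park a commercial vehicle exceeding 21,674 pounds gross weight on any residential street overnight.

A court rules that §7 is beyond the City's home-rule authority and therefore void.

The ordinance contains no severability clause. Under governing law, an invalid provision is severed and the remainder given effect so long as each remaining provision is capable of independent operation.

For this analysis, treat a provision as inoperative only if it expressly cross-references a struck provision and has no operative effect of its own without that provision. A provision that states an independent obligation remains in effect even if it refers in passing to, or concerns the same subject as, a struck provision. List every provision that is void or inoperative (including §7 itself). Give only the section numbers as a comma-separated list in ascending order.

§7 is struck. Nothing else in the ordinance is defined by reference to §7. With no severability clause, the stated default rule severs what cannot stand and enforces each remaining provision that can operate on its own. §1, §2, §3, §4, §5, §6, §8, and §9 remain in effect.

7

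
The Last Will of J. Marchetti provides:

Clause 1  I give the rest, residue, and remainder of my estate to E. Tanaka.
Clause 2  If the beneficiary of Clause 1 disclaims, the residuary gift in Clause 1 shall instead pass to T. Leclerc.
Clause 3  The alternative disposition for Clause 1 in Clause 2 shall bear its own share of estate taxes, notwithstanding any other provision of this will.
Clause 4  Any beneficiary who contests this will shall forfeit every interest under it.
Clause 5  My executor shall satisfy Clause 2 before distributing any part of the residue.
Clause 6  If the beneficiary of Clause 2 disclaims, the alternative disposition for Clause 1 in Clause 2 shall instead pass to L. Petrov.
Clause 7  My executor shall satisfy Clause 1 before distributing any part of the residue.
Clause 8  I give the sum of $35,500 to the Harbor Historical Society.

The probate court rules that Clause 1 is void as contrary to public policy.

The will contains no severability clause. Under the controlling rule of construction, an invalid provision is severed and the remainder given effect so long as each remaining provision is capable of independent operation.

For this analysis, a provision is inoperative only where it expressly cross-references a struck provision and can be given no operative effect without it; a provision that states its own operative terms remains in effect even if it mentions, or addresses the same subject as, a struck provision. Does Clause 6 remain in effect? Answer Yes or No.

Clause 1 is struck. Clause 2 operates only by reference to Clause 1, so it falls with Clause 1. Clause 7 merely fixes the priority direction for Clause 1; with Clause 1 gone it has nothing to operate on and falls away. Clause 3 merely fixes the tax charge on Clause 2; with Clause 2 gone it has nothing to operate on and falls away. Clause 5 has no operative effect of its own apart from Clause 2 and is therefore inoperative. The only function of Clause 6 is the alternative disposition for Clause 2, so it cannot stand once Clause 2 is removed. Under the stated default rule, only provisions that cannot operate independently fall away; the rest are enforced. Clause 4 and Clause 8 remain in effect. Clause 6 is among the inoperative provisions, so the answer is no.

No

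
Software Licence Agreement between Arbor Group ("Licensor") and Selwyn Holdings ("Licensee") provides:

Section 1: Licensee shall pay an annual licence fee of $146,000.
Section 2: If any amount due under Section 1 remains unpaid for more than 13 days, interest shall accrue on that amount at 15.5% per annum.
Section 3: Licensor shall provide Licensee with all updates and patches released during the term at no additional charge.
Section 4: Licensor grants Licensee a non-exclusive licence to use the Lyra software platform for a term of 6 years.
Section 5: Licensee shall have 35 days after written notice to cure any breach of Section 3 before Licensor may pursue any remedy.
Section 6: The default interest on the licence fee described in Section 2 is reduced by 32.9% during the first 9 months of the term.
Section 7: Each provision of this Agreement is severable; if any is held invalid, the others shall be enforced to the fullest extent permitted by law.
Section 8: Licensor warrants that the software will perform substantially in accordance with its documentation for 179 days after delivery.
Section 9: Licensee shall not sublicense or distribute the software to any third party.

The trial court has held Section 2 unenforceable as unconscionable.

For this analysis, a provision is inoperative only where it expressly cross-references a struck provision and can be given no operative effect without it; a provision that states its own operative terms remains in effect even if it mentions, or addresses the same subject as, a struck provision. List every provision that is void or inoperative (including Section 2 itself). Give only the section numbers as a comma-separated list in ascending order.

2, 6

Section 2 is struck. The whole of Section 6 is the introductory reduction to the default interest on the licence fee, defined by reference to Section 2, so Section 6 cannot stand once Section 2 is removed. Section 7 is a severability clause and preserves every provision that can still be given independent effect. Section 1, Section 3, Section 4, Section 5, Section 7, Section 8, and Section 9 remain in effect.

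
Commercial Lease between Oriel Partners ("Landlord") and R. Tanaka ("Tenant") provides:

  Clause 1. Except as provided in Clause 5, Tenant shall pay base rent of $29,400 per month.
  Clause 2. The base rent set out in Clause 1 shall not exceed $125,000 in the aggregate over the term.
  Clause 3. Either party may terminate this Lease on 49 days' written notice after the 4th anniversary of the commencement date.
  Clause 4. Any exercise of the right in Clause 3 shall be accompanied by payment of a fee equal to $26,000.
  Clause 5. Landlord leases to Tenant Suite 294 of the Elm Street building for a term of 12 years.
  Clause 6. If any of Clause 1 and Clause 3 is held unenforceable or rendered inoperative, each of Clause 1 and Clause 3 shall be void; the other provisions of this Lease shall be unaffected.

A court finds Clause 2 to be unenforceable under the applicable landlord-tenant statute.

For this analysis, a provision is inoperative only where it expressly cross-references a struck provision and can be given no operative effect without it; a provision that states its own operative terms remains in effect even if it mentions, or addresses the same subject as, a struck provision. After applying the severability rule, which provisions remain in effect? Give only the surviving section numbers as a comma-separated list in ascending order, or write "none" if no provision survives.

1, 3, 4, 5, 6

Clause 2 is struck. Nothing else in the Lease is defined by reference to Clause 2. Clause 6 ties Clause 1 and Clause 3 together, but none of those is affected here; the remaining provisions continue in force under Clause 6. Clause 1, Clause 3, Clause 4, Clause 5, and Clause 6 remain in effect.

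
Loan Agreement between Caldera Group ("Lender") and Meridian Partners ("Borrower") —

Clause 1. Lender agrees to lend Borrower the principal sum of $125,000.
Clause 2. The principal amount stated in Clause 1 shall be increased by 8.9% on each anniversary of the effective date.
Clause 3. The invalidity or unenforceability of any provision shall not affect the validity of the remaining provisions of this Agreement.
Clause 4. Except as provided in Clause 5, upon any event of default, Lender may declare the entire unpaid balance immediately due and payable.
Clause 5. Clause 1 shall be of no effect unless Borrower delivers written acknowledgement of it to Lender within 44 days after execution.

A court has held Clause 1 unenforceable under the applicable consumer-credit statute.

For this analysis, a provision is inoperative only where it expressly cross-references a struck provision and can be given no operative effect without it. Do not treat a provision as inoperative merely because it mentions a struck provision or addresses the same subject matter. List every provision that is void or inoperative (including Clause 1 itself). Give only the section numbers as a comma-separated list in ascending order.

1, 2, 5

Clause 1 is struck. Clause 2 operates only by reference to Clause 1, so it falls with Clause 1. Clause 5 operates only by reference to Clause 1, so it falls with Clause 1. Clause 4 mentions Clause 5 but its own obligation stands independently of Clause 5, so Clause 4 is not affected. Under the severability clause in Clause 3, the remaining provisions continue in force. The provisions still in force are Clause 3 and Clause 4.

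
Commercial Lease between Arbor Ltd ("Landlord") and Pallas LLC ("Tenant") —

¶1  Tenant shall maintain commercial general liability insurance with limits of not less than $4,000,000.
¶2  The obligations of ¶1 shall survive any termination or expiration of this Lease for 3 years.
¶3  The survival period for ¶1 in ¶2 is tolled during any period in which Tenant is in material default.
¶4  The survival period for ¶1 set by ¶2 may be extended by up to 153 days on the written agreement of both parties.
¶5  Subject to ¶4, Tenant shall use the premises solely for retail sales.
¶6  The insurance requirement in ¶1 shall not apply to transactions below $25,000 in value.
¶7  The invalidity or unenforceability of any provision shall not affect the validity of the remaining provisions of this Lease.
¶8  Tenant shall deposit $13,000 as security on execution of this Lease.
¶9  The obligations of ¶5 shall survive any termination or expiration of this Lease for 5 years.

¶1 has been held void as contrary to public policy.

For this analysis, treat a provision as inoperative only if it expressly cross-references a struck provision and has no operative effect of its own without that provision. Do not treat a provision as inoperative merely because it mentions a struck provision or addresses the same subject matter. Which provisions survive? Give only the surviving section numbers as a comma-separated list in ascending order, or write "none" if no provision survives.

¶1 is struck. ¶2 merely fixes the survival period for ¶1; with ¶1 gone it has nothing to operate on and falls away. ¶6 has no operative effect of its own apart from ¶1 and is therefore inoperative. The whole of ¶3 is the tolling of the survival period for ¶1, defined by reference to ¶2, so ¶3 cannot stand once ¶2 is removed. ¶4 does nothing except set the extension of the survival period for ¶1 by reference to ¶2; with ¶2 gone it has no independent effect and is inoperative. ¶5 mentions ¶4 but its own obligation stands independently of ¶4, so ¶5 is not affected. Under the severability clause in ¶7, the remaining provisions continue in force. The provisions still in force are ¶5, ¶7, ¶8, and ¶9.

5, 7, 8, 9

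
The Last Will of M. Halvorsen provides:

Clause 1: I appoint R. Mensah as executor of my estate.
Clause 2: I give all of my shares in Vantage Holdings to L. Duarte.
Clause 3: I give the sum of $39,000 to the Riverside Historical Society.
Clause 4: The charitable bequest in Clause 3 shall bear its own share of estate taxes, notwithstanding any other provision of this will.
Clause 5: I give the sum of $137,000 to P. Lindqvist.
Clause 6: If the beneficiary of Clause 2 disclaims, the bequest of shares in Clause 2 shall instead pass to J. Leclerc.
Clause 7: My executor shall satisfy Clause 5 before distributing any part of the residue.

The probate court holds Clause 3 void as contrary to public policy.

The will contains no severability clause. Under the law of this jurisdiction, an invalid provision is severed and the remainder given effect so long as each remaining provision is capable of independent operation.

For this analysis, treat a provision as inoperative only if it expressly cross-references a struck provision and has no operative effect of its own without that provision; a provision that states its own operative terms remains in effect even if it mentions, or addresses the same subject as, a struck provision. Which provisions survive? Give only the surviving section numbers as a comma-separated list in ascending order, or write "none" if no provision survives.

1, 2, 5, 6, 7

Clause 3 is struck. Clause 4 has no operative effect of its own apart from Clause 3 and is therefore inoperative. With no severability clause, the stated default rule severs what cannot stand and enforces each remaining provision that can operate on its own. The provisions still in force are Clause 1, Clause 2, Clause 5, Clause 6, and Clause 7.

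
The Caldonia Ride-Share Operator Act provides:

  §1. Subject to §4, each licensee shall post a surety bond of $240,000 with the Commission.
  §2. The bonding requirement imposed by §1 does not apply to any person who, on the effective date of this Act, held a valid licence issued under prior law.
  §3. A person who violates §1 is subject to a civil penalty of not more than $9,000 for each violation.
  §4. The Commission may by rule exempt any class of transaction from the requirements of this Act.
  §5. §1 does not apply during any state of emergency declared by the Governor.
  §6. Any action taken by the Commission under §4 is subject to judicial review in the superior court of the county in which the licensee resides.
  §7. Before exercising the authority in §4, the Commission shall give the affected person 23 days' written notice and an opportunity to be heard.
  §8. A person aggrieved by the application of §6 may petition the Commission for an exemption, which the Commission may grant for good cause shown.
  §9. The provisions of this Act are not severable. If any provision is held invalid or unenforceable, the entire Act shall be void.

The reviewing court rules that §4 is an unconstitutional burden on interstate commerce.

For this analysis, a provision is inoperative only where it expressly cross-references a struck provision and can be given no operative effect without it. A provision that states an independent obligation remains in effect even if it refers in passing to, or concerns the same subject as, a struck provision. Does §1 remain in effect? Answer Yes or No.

No

§4 is struck. §6 merely fixes the judicial-review right for §4; with §4 gone it has nothing to operate on and falls away. The only function of §7 is the notice-and-hearing requirement for §4, so it cannot stand once §4 is removed. §8 has no operative effect of its own apart from §6 and is therefore inoperative. §9 provides that the Act is not severable, so the invalidity of any one provision voids the entire Act. No provision of the Act survives. §1 is among the inoperative provisions, so the answer is no.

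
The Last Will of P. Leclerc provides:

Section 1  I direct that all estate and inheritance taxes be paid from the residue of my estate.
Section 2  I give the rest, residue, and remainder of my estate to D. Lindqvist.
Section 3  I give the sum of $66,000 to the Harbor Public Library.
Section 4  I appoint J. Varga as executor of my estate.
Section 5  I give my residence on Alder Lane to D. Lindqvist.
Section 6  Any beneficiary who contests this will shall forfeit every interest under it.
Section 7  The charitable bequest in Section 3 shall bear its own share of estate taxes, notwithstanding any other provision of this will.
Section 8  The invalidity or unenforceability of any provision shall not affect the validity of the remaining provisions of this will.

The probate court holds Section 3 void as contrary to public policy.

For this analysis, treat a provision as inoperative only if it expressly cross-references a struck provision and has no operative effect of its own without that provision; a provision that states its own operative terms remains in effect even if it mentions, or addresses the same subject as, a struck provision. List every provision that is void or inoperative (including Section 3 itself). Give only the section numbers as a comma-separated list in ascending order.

Section 3 is struck. Section 7 merely fixes the tax charge on Section 3; with Section 3 gone it has nothing to operate on and falls away. Section 8 is a severability clause and preserves every provision that can still be given independent effect. The provisions still in force are Section 1, Section 2, Section 4, Section 5, Section 6, and Section 8.

3, 7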